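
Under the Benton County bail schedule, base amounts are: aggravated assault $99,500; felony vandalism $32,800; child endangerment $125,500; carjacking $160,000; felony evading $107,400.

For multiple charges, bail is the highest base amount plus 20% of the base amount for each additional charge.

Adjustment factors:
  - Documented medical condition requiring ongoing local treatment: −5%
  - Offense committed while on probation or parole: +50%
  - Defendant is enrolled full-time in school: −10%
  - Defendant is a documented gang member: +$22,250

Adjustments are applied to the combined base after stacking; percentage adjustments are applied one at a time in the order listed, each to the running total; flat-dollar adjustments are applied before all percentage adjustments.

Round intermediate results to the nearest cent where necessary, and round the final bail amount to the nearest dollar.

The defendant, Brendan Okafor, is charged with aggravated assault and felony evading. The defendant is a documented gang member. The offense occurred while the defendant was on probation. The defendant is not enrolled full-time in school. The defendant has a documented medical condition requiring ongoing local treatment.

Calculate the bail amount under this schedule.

$213,109

Base amounts from the schedule: aggravated assault $99,500; felony evading $107,400.
Stacking rule: highest base plus 20% of each additional charge. Highest is felony evading at $107,400. Additional: $99,500 × 20% = $19,900. Combined base = $107,400 + $19,900 = $127,300.
Defendant is a documented gang member (+$22,250 flat): $127,300 + $22,250 = $149,550.
Documented medical condition requiring ongoing local treatment (−5%): $149,550 × 0.95 = $142,072.50.
Offense committed while on probation or parole (+50%): $142,072.50 × 1.5 = $213,108.75.
Rounded to the nearest dollar: $213,109.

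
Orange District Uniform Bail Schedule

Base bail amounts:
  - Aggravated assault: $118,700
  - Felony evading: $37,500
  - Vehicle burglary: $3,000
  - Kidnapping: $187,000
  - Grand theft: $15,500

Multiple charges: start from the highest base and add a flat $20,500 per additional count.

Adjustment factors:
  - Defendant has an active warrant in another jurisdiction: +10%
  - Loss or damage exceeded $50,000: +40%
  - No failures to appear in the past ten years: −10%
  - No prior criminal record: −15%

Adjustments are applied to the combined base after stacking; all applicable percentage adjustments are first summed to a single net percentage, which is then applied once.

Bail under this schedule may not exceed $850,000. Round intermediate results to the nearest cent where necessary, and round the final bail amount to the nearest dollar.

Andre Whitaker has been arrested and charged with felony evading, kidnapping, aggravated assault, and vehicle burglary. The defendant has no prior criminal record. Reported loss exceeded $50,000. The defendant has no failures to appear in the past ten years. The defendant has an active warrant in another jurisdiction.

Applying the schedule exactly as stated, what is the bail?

$310,625

Base amounts from the schedule: felony evading $37,500; kidnapping $187,000; aggravated assault $118,700; vehicle burglary $3,000.
Stacking rule: highest base plus $20,500 per additional charge. Highest is kidnapping at $187,000; 3 additional charges → +$61,500. Combined base = $248,500.
Net percentage adjustment: +10% +40% −10% −15% = +25%. $248,500 × 1.25 = $310,625.
$310,625 is within the $850,000 maximum.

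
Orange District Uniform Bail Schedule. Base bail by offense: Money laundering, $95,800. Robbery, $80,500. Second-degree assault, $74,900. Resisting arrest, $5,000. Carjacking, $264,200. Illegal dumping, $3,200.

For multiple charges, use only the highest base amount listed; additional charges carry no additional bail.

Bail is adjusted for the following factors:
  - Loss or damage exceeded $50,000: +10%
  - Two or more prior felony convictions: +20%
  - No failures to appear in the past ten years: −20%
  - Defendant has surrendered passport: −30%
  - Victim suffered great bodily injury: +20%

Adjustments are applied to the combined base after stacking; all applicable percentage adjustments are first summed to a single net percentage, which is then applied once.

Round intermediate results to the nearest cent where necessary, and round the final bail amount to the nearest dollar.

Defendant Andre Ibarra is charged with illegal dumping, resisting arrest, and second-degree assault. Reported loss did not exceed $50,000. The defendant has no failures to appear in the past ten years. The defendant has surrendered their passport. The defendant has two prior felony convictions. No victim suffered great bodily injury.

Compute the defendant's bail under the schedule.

Base amounts from the schedule: illegal dumping $3,200; resisting arrest $5,000; second-degree assault $74,900.
Stacking rule: use the highest base only. Highest is second-degree assault at $74,900. Combined base = $74,900.
Net percentage adjustment: +20% −20% −30% = −30%. $74,900 × 0.7 = $52,430.

$52,430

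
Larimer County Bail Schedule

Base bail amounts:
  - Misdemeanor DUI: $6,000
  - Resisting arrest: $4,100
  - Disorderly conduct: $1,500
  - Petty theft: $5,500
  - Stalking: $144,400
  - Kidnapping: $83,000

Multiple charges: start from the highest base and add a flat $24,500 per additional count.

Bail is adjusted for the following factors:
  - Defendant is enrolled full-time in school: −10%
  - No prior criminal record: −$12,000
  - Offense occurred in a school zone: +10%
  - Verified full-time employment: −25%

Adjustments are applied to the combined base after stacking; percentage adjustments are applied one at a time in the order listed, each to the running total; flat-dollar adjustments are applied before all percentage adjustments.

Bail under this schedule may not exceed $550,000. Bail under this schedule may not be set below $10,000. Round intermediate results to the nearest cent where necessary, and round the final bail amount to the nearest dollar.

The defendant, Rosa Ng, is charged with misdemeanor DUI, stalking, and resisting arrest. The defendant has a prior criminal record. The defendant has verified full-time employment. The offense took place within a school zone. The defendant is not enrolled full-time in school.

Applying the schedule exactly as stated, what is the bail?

$159,555

Base amounts from the schedule: misdemeanor DUI $6,000; stalking $144,400; resisting arrest $4,100.
Stacking rule: highest base plus $24,500 per additional charge. Highest is stalking at $144,400; 2 additional charges → +$49,000. Combined base = $193,400.
Offense occurred in a school zone (+10%): $193,400 × 1.1 = $212,740.
Verified full-time employment (−25%): $212,740 × 0.75 = $159,555.
$159,555 is within the $550,000 maximum.
$159,555 is at or above the $10,000 minimum.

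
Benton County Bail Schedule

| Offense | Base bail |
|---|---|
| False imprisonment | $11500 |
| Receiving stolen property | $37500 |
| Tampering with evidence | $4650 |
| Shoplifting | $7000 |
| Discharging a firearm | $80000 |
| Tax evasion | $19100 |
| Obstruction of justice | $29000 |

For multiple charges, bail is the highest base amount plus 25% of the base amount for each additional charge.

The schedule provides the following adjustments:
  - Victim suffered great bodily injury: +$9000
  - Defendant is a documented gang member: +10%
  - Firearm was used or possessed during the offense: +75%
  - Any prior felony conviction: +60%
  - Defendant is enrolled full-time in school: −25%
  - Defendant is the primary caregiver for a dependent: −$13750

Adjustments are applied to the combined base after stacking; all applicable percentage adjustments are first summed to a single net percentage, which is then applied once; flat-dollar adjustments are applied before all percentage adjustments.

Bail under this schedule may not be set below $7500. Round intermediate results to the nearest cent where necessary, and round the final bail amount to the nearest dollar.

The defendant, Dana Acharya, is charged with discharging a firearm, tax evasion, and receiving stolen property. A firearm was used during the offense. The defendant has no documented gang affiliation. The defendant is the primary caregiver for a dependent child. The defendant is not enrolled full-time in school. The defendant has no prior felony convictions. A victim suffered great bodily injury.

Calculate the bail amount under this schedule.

$156450

Base amounts from the schedule: discharging a firearm $80000; tax evasion $19100; receiving stolen property $37500.
Stacking rule: highest base plus 25% of each additional charge. Highest is discharging a firearm at $80000. Additional: $19100 × 25% = $4775; $37500 × 25% = $9375. Combined base = $80000 + $14150 = $94150.
Victim suffered great bodily injury (+$9000 flat): $94150 + $9000 = $103150.
Defendant is the primary caregiver for a dependent (−$13750 flat): $103150 − $13750 = $89400.
Firearm was used or possessed during the offense (+75%): $89400 × 1.75 = $156450.
$156450 is at or above the $7500 minimum.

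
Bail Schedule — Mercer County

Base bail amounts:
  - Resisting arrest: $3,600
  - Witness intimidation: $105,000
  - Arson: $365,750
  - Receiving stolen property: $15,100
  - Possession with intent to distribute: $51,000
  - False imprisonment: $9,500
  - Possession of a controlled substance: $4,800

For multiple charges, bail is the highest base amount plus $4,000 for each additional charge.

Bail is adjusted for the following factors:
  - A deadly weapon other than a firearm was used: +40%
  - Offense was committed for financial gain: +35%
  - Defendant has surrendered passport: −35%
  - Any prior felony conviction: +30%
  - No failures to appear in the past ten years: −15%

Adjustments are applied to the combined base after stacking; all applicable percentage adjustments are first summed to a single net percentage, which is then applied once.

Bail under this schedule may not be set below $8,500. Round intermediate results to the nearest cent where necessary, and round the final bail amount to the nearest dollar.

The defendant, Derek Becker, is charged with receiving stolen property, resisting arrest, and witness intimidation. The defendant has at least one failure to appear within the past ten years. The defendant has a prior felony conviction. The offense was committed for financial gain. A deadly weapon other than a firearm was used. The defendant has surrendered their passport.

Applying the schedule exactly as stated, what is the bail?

$192,100

Base amounts from the schedule: receiving stolen property $15,100; resisting arrest $3,600; witness intimidation $105,000.
Stacking rule: highest base plus $4,000 per additional charge. Highest is witness intimidation at $105,000; 2 additional charges → +$8,000. Combined base = $113,000.
Net percentage adjustment: +40% +35% −35% +30% = +70%. $113,000 × 1.7 = $192,100.
$192,100 is at or above the $8,500 minimum.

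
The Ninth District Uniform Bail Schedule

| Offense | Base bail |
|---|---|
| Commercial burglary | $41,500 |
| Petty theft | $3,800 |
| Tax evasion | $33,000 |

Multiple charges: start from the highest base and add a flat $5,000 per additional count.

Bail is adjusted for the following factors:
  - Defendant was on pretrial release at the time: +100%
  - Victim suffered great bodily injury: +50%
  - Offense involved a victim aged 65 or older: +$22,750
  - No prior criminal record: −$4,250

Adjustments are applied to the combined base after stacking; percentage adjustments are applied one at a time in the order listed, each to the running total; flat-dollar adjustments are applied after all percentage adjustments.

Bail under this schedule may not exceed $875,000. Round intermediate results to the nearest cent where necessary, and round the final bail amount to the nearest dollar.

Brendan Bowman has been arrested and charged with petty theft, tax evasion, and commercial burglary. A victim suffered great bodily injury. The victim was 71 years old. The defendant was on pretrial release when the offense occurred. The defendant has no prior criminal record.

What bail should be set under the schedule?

$173,000

Base amounts from the schedule: petty theft $3,800; tax evasion $33,000; commercial burglary $41,500.
Stacking rule: highest base plus $5,000 per additional charge. Highest is commercial burglary at $41,500; 2 additional charges → +$10,000. Combined base = $51,500.
Defendant was on pretrial release at the time (+100%): $51,500 × 2 = $103,000.
Victim suffered great bodily injury (+50%): $103,000 × 1.5 = $154,500.
Offense involved a victim aged 65 or older (+$22,750 flat): $154,500 + $22,750 = $177,250.
No prior criminal record (−$4,250 flat): $177,250 − $4,250 = $173,000.
$173,000 is within the $875,000 maximum.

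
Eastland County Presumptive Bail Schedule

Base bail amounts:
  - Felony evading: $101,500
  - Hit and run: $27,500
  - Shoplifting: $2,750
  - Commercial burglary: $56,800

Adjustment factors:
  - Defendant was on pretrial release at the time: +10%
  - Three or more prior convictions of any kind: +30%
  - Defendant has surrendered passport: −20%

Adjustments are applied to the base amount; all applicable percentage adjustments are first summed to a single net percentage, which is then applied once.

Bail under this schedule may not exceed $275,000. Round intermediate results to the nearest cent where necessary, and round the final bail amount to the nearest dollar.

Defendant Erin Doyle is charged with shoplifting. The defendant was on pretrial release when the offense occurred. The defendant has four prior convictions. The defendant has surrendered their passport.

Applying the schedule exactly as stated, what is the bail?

Base amounts from the schedule: shoplifting $2,750.
Single charge. Combined base = $2,750.
Net percentage adjustment: +10% +30% −20% = +20%. $2,750 × 1.2 = $3,300.
$3,300 is within the $275,000 maximum.

$3,300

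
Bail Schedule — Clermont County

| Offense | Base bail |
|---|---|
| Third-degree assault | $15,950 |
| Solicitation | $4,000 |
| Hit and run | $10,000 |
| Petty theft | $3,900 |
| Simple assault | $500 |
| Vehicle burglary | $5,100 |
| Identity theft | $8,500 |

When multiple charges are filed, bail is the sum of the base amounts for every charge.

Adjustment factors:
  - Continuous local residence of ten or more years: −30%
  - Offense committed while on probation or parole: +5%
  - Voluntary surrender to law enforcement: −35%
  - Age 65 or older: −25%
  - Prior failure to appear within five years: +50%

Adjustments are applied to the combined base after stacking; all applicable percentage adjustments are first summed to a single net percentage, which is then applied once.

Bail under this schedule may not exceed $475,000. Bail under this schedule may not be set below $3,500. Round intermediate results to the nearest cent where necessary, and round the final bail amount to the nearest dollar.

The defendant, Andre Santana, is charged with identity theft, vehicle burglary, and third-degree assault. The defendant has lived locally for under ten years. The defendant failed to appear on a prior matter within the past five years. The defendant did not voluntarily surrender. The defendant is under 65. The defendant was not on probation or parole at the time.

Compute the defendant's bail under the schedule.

$44,325

Base amounts from the schedule: identity theft $8,500; vehicle burglary $5,100; third-degree assault $15,950.
Stacking rule: sum of all bases. $8,500 + $5,100 + $15,950 = $29,550.
Prior failure to appear within five years (+50%): $29,550 × 1.5 = $44,325.
$44,325 is within the $475,000 maximum.
$44,325 is at or above the $3,500 minimum.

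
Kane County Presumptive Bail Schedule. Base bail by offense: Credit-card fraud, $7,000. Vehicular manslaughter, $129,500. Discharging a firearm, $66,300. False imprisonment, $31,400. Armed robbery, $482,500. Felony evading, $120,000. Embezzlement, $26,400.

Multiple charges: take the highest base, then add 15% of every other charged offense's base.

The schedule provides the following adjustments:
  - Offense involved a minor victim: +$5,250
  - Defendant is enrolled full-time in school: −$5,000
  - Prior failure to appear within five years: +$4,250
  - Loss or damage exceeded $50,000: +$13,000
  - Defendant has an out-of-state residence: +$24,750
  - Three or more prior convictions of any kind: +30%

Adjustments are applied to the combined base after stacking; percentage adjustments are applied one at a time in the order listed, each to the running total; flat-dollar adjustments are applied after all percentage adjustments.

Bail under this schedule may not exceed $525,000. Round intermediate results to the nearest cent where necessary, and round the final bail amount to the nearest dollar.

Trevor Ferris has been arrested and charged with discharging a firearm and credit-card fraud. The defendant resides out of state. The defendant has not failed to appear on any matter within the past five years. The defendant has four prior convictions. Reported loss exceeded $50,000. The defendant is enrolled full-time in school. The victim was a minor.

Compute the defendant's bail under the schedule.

$125,555

Base amounts from the schedule: discharging a firearm $66,300; credit-card fraud $7,000.
Stacking rule: highest base plus 15% of each additional charge. Highest is discharging a firearm at $66,300. Additional: $7,000 × 15% = $1,050. Combined base = $66,300 + $1,050 = $67,350.
Three or more prior convictions of any kind (+30%): $67,350 × 1.3 = $87,555.
Offense involved a minor victim (+$5,250 flat): $87,555 + $5,250 = $92,805.
Defendant is enrolled full-time in school (−$5,000 flat): $92,805 − $5,000 = $87,805.
Loss or damage exceeded $50,000 (+$13,000 flat): $87,805 + $13,000 = $100,805.
Defendant has an out-of-state residence (+$24,750 flat): $100,805 + $24,750 = $125,555.
$125,555 is within the $525,000 maximum.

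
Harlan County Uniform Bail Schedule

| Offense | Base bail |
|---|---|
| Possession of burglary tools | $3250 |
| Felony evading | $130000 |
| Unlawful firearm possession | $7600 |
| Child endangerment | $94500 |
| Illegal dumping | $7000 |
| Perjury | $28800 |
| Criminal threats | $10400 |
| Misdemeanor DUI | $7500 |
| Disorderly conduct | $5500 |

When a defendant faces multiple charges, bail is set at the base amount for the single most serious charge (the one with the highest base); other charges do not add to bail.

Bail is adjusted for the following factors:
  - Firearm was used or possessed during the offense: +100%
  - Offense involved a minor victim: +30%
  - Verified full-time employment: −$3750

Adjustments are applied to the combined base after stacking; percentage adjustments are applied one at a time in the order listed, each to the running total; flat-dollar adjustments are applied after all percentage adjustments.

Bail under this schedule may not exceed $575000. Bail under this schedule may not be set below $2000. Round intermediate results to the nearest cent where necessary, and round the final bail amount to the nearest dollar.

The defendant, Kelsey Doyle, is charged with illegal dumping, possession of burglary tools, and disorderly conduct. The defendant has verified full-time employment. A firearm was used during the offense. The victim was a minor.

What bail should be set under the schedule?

$14450

Base amounts from the schedule: illegal dumping $7000; possession of burglary tools $3250; disorderly conduct $5500.
Stacking rule: use the highest base only. Highest is illegal dumping at $7000. Combined base = $7000.
Firearm was used or possessed during the offense (+100%): $7000 × 2 = $14000.
Offense involved a minor victim (+30%): $14000 × 1.3 = $18200.
Verified full-time employment (−$3750 flat): $18200 − $3750 = $14450.
$14450 is within the $575000 maximum.
$14450 is at or above the $2000 minimum.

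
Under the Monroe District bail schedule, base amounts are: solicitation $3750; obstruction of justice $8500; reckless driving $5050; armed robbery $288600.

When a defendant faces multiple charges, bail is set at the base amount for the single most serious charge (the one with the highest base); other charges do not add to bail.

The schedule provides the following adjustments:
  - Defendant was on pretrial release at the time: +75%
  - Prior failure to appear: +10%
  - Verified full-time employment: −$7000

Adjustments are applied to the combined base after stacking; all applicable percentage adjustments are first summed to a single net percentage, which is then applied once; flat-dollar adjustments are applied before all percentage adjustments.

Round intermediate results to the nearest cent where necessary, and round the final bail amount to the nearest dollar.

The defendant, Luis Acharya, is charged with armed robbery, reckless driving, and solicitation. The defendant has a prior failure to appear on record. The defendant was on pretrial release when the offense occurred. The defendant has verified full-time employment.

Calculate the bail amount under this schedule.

Base amounts from the schedule: armed robbery $288600; reckless driving $5050; solicitation $3750.
Stacking rule: use the highest base only. Highest is armed robbery at $288600. Combined base = $288600.
Verified full-time employment (−$7000 flat): $288600 − $7000 = $281600.
Net percentage adjustment: +75% +10% = +85%. $281600 × 1.85 = $520960.

$520960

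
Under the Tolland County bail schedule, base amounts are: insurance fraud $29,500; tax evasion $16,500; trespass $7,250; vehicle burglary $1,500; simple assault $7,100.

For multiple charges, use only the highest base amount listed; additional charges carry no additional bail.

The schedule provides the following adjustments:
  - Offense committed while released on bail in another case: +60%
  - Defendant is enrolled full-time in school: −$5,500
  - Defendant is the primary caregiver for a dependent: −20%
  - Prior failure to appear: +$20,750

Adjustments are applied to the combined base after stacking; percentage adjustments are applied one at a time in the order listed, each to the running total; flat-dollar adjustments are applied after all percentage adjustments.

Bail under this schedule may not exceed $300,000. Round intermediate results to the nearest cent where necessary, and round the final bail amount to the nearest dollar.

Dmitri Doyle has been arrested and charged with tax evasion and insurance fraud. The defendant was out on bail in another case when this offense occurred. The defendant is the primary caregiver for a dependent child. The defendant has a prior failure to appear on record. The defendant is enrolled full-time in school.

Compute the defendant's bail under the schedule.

$53,010

Base amounts from the schedule: tax evasion $16,500; insurance fraud $29,500.
Stacking rule: use the highest base only. Highest is insurance fraud at $29,500. Combined base = $29,500.
Offense committed while released on bail in another case (+60%): $29,500 × 1.6 = $47,200.
Defendant is the primary caregiver for a dependent (−20%): $47,200 × 0.8 = $37,760.
Defendant is enrolled full-time in school (−$5,500 flat): $37,760 − $5,500 = $32,260.
Prior failure to appear (+$20,750 flat): $32,260 + $20,750 = $53,010.
$53,010 is within the $300,000 maximum.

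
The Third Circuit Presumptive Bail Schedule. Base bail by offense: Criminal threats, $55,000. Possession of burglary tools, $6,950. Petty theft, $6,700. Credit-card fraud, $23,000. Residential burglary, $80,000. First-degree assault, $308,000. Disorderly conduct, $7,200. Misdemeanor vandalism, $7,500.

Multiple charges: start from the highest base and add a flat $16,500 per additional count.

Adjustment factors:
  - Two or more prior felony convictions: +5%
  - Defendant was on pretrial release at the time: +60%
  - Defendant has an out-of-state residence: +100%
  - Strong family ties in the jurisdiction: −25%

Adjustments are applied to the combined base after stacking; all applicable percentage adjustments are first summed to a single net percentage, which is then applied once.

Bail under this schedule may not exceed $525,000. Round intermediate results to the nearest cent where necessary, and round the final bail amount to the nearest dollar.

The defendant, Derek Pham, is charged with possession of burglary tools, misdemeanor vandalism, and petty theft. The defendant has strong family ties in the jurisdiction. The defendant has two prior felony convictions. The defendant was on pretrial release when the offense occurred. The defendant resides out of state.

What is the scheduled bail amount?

Base amounts from the schedule: possession of burglary tools $6,950; misdemeanor vandalism $7,500; petty theft $6,700.
Stacking rule: highest base plus $16,500 per additional charge. Highest is misdemeanor vandalism at $7,500; 2 additional charges → +$33,000. Combined base = $40,500.
Net percentage adjustment: +5% +60% +100% −25% = +140%. $40,500 × 2.4 = $97,200.
$97,200 is within the $525,000 maximum.

$97,200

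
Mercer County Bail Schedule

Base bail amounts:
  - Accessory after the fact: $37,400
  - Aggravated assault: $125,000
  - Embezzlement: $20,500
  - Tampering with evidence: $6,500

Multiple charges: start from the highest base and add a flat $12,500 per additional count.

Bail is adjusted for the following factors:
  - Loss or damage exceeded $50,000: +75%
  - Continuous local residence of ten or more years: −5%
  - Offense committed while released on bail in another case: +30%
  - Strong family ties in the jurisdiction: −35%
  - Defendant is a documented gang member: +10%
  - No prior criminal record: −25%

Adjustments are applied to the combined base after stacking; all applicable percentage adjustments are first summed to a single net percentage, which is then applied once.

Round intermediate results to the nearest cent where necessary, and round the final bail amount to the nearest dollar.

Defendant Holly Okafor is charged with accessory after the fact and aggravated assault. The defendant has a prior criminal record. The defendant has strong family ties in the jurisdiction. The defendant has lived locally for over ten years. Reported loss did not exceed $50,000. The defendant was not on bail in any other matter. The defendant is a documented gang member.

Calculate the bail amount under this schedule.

$96,250

Base amounts from the schedule: accessory after the fact $37,400; aggravated assault $125,000.
Stacking rule: highest base plus $12,500 per additional charge. Highest is aggravated assault at $125,000; 1 additional charge → +$12,500. Combined base = $137,500.
Net percentage adjustment: −5% −35% +10% = −30%. $137,500 × 0.7 = $96,250.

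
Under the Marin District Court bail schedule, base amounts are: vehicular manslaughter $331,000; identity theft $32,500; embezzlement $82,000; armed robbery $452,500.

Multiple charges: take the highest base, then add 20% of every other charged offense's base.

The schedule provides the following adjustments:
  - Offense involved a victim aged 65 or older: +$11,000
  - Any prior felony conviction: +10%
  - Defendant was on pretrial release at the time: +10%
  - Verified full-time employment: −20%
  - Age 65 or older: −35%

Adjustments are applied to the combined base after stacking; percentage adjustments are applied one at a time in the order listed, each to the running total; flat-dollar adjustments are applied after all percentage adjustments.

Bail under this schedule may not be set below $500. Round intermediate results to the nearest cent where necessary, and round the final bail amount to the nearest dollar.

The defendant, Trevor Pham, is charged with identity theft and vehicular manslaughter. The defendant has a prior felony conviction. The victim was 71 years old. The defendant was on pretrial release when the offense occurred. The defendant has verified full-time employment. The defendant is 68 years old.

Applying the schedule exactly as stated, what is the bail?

Base amounts from the schedule: identity theft $32,500; vehicular manslaughter $331,000.
Stacking rule: highest base plus 20% of each additional charge. Highest is vehicular manslaughter at $331,000. Additional: $32,500 × 20% = $6,500. Combined base = $331,000 + $6,500 = $337,500.
Any prior felony conviction (+10%): $337,500 × 1.1 = $371,250.
Defendant was on pretrial release at the time (+10%): $371,250 × 1.1 = $408,375.
Verified full-time employment (−20%): $408,375 × 0.8 = $326,700.
Age 65 or older (−35%): $326,700 × 0.65 = $212,355.
Offense involved a victim aged 65 or older (+$11,000 flat): $212,355 + $11,000 = $223,355.
$223,355 is at or above the $500 minimum.

$223,355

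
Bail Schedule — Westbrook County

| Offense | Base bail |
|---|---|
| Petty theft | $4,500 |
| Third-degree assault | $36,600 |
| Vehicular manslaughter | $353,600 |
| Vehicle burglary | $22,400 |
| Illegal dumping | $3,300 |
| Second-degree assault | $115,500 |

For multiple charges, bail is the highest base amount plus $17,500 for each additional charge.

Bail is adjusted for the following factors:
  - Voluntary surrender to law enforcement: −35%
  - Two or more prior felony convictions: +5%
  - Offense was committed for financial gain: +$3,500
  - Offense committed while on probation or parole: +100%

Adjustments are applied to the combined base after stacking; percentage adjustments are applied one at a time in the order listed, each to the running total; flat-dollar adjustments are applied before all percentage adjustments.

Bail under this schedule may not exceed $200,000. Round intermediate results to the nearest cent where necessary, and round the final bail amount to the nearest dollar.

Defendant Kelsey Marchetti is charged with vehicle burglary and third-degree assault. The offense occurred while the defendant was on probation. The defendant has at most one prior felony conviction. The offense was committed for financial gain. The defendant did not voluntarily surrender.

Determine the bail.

Base amounts from the schedule: vehicle burglary $22,400; third-degree assault $36,600.
Stacking rule: highest base plus $17,500 per additional charge. Highest is third-degree assault at $36,600; 1 additional charge → +$17,500. Combined base = $54,100.
Offense was committed for financial gain (+$3,500 flat): $54,100 + $3,500 = $57,600.
Offense committed while on probation or parole (+100%): $57,600 × 2 = $115,200.
$115,200 is within the $200,000 maximum.

$115,200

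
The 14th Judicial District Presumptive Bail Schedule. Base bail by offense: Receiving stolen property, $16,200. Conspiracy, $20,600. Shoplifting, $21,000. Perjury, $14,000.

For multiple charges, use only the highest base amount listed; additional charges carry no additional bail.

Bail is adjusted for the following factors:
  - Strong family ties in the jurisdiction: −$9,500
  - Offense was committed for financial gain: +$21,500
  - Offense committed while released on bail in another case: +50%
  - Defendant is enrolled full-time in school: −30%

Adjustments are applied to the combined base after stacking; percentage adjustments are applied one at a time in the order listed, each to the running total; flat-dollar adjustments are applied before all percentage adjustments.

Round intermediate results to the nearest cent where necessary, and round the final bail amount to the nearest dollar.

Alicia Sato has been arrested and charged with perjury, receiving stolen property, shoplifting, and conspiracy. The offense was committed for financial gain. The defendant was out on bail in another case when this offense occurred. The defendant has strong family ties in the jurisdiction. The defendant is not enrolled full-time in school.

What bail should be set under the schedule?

Base amounts from the schedule: perjury $14,000; receiving stolen property $16,200; shoplifting $21,000; conspiracy $20,600.
Stacking rule: use the highest base only. Highest is shoplifting at $21,000. Combined base = $21,000.
Strong family ties in the jurisdiction (−$9,500 flat): $21,000 − $9,500 = $11,500.
Offense was committed for financial gain (+$21,500 flat): $11,500 + $21,500 = $33,000.
Offense committed while released on bail in another case (+50%): $33,000 × 1.5 = $49,500.

$49,500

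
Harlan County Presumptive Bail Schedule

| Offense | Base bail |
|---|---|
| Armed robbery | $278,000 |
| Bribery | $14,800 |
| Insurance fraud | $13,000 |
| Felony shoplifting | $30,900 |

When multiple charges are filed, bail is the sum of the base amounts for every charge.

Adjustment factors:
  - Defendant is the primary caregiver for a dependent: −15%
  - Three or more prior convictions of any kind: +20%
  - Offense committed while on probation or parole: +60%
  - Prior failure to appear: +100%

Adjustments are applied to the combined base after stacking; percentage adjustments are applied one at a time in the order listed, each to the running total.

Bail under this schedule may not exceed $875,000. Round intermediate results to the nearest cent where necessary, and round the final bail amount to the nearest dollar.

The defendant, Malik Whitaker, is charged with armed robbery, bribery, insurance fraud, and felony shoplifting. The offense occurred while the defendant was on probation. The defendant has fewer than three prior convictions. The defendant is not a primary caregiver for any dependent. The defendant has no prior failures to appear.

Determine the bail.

Base amounts from the schedule: armed robbery $278,000; bribery $14,800; insurance fraud $13,000; felony shoplifting $30,900.
Stacking rule: sum of all bases. $278,000 + $14,800 + $13,000 + $30,900 = $336,700.
Offense committed while on probation or parole (+60%): $336,700 × 1.6 = $538,720.
$538,720 is within the $875,000 maximum.

$538,720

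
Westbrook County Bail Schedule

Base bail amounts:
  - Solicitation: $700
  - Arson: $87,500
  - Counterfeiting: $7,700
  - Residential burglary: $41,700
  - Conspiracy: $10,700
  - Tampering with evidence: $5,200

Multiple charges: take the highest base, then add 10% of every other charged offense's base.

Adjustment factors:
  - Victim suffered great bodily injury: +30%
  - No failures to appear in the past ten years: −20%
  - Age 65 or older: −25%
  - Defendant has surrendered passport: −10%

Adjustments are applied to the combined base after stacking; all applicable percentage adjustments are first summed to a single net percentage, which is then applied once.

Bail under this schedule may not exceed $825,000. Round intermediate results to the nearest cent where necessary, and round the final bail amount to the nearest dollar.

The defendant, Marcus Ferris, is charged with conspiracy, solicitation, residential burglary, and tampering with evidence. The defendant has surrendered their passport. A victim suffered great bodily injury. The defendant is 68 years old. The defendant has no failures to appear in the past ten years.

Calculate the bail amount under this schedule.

$32,520

Base amounts from the schedule: conspiracy $10,700; solicitation $700; residential burglary $41,700; tampering with evidence $5,200.
Stacking rule: highest base plus 10% of each additional charge. Highest is residential burglary at $41,700. Additional: $10,700 × 10% = $1,070; $700 × 10% = $70; $5,200 × 10% = $520. Combined base = $41,700 + $1,660 = $43,360.
Net percentage adjustment: +30% −20% −25% −10% = −25%. $43,360 × 0.75 = $32,520.
$32,520 is within the $825,000 maximum.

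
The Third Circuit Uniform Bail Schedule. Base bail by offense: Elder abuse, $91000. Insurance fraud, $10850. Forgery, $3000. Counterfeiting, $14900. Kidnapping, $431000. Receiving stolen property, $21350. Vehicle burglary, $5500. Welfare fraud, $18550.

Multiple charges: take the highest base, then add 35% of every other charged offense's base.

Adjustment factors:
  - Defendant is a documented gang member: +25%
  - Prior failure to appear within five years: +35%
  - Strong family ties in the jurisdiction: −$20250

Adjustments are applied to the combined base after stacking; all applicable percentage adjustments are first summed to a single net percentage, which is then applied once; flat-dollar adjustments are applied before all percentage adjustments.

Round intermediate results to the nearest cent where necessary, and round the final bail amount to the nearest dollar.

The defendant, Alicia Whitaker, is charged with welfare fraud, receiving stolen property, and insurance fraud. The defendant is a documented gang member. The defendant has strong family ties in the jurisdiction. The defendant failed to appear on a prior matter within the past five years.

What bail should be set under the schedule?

$18224

Base amounts from the schedule: welfare fraud $18550; receiving stolen property $21350; insurance fraud $10850.
Stacking rule: highest base plus 35% of each additional charge. Highest is receiving stolen property at $21350. Additional: $18550 × 35% = $6492.50; $10850 × 35% = $3797.50. Combined base = $21350 + $10290 = $31640.
Strong family ties in the jurisdiction (−$20250 flat): $31640 − $20250 = $11390.
Net percentage adjustment: +25% +35% = +60%. $11390 × 1.6 = $18224.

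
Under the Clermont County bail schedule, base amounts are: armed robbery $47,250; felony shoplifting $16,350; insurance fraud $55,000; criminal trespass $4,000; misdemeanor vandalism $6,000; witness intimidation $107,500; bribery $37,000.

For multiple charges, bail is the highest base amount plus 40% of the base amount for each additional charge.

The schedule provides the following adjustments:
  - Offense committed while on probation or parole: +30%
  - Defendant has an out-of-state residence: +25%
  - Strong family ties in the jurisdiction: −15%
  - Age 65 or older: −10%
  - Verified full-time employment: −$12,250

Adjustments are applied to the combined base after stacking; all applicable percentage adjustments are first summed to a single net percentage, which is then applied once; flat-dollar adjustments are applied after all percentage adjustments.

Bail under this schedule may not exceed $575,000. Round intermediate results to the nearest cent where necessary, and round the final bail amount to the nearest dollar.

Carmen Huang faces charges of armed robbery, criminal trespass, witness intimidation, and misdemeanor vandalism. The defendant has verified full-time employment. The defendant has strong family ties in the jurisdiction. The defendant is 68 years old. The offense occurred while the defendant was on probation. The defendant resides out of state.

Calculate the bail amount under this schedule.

Base amounts from the schedule: armed robbery $47,250; criminal trespass $4,000; witness intimidation $107,500; misdemeanor vandalism $6,000.
Stacking rule: highest base plus 40% of each additional charge. Highest is witness intimidation at $107,500. Additional: $47,250 × 40% = $18,900; $4,000 × 40% = $1,600; $6,000 × 40% = $2,400. Combined base = $107,500 + $22,900 = $130,400.
Net percentage adjustment: +30% +25% −15% −10% = +30%. $130,400 × 1.3 = $169,520.
Verified full-time employment (−$12,250 flat): $169,520 − $12,250 = $157,270.
$157,270 is within the $575,000 maximum.

$157,270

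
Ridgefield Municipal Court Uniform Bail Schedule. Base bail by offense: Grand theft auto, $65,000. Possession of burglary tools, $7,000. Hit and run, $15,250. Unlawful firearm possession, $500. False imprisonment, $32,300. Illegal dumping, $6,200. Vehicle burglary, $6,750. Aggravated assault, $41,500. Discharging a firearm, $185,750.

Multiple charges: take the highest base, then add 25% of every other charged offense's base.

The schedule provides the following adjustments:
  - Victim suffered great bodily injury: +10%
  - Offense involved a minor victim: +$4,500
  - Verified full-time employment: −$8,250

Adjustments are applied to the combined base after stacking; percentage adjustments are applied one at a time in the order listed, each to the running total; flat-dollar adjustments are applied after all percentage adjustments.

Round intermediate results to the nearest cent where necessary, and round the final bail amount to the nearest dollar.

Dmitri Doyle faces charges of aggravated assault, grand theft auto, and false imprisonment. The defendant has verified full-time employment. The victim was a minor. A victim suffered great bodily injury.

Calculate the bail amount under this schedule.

$88,045

Base amounts from the schedule: aggravated assault $41,500; grand theft auto $65,000; false imprisonment $32,300.
Stacking rule: highest base plus 25% of each additional charge. Highest is grand theft auto at $65,000. Additional: $41,500 × 25% = $10,375; $32,300 × 25% = $8,075. Combined base = $65,000 + $18,450 = $83,450.
Victim suffered great bodily injury (+10%): $83,450 × 1.1 = $91,795.
Offense involved a minor victim (+$4,500 flat): $91,795 + $4,500 = $96,295.
Verified full-time employment (−$8,250 flat): $96,295 − $8,250 = $88,045.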